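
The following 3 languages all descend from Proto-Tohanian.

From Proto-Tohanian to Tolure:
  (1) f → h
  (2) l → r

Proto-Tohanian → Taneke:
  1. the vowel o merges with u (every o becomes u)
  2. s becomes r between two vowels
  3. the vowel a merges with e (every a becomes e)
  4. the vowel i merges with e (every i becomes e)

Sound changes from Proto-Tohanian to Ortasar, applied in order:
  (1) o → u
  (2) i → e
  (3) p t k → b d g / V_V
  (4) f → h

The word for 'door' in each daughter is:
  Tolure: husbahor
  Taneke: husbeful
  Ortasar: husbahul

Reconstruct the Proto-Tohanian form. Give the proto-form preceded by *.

Position 7: Tolure has o, Taneke has u, Ortasar has u. Tolure preserves o here (none of its changes turn any other segment into o), so the proto-segment is *o.
Position 6: Tolure has h, Taneke has f, Ortasar has h. Taneke preserves f here (none of its changes turn any other segment into f), so the proto-segment is *f.
Position 8: Tolure has r, Taneke has l, Ortasar has l. Taneke preserves l here (none of its changes turn any other segment into l), so the proto-segment is *l.
Continuing position by position gives *husbafol; check it forward:
Tolure: *husbafol > husbahol > husbahor  (by unconditioned shift, unconditioned shift)
Taneke: *husbafol > husbaful > husbeful  (by vowel merger, vowel merger)
Ortasar: *husbafol > husbaful > husbahul  (by vowel merger, unconditioned shift)
*husbafol is the unique common source.

*husbafol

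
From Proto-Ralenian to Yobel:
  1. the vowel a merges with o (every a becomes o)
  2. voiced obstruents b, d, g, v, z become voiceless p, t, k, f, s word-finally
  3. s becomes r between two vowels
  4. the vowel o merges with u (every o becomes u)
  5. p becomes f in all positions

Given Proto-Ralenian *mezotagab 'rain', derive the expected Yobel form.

Yobel: *mezotagab
  mezotagab → mezotogob   [vowel merger]
  mezotogob → mezotogop   [final devoicing]
  mezotogop (rule 3 does not apply)
  mezotogop → mezutugup   [vowel merger]
  mezutugup → mezutuguf   [unconditioned shift]
  giving Yobel mezutuguf.

mezutuguf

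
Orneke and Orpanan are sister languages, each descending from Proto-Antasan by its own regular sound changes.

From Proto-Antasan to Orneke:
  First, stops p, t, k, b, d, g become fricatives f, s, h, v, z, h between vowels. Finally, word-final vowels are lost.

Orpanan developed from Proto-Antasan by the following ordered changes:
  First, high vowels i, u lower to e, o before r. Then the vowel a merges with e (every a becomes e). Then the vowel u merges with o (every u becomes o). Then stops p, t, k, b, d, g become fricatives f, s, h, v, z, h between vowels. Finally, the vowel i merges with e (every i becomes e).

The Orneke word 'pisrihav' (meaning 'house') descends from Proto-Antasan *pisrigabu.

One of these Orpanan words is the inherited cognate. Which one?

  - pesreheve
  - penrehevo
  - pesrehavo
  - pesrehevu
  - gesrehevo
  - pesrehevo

Orpanan: *pisrigabu > pisrigebu > pisrigebo > pisrihevo > pesrehevo  (by vowel merger, vowel merger, intervocalic lenition, vowel merger)
Among the options, 'pesrehevo' alone shows every Orpanan change applied in order.

pesrehevo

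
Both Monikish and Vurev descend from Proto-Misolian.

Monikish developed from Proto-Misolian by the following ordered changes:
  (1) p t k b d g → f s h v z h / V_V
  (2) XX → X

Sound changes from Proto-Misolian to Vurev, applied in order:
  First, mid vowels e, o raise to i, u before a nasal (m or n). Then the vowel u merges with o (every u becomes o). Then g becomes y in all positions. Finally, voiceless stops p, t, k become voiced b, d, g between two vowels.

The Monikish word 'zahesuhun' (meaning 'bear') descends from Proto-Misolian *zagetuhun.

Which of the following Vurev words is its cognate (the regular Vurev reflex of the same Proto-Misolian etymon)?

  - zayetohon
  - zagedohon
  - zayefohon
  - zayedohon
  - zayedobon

Vurev: *zagetuhun
  zagetuhun (rule 1 does not apply)
  zagetuhun → zagetohon   [vowel merger]
  zagetohon → zayetohon   [unconditioned shift]
  zayetohon → zayedohon   [intervocalic voicing]
  giving Vurev zayedohon.
Among the options, 'zayedohon' alone shows every Vurev change applied in order.

zayedohon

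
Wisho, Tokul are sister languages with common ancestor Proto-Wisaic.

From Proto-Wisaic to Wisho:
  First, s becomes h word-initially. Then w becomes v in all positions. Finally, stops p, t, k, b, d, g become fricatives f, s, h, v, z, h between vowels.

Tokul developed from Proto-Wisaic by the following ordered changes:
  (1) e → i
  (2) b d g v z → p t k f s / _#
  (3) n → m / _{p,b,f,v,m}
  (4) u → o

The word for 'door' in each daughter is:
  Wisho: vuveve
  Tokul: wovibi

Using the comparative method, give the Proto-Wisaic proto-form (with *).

Position 6: Wisho has e, Tokul has i. Wisho preserves e here (none of its changes turn any other segment into e), so the proto-segment is *e.
Position 1: Wisho has v, Tokul has w. Tokul preserves w here (none of its changes turn any other segment into w), so the proto-segment is *w.
Position 2: Wisho has u, Tokul has o. Wisho preserves u here (none of its changes turn any other segment into u), so the proto-segment is *u.
Continuing position by position gives *wuvebe; check it forward:
Wisho: *wuvebe
  wuvebe (rule 1 does not apply)
  wuvebe → vuvebe   [unconditioned shift]
  vuvebe → vuveve   [intervocalic lenition]
  giving Wisho vuveve.
Tokul: *wuvebe > wuvibi > wovibi  (by vowel merger, vowel merger)
*wuvebe is the unique common source.

*wuvebe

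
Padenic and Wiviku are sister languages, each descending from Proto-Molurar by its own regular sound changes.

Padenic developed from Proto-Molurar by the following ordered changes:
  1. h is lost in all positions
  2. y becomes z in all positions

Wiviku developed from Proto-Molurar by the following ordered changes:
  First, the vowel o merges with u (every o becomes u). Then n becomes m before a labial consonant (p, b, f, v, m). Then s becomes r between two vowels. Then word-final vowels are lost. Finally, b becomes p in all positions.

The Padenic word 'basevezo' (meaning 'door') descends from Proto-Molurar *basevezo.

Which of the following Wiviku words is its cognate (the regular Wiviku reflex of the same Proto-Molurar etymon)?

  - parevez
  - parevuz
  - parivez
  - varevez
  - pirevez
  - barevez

Wiviku: *basevezo
  basevezo → basevezu   [vowel merger]
  basevezu (rule 2 does not apply)
  basevezu → barevezu   [rhotacism]
  barevezu → barevez   [apocope]
  barevez → parevez   [unconditioned shift]
  giving Wiviku parevez.
Among the options, 'parevez' alone shows every Wiviku change applied in order.

parevez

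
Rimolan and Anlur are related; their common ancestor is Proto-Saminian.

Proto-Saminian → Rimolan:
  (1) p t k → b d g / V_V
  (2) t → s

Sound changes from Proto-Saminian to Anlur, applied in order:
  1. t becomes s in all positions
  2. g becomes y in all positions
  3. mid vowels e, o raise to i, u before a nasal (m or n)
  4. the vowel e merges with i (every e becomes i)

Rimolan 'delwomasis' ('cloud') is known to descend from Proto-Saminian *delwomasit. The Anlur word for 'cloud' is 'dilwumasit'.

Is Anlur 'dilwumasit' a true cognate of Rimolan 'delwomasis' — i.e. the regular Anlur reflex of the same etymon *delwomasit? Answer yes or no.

no

Derive the expected Anlur reflex of *delwomasit:
Anlur: *delwomasit > delwomasis > delwumasis > dilwumasis  (by unconditioned shift, pre-nasal raising, vowel merger)
The regular Anlur reflex would be 'dilwumasis', but the attested form is 'dilwumasit'. The correspondence is irregular, so they are not cognates (the Anlur form has a different source).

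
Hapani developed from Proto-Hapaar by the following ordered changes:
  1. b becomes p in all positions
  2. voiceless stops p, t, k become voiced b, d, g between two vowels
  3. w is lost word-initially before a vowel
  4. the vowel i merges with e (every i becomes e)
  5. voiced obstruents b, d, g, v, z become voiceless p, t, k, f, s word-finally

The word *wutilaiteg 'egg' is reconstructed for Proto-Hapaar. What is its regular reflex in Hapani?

Hapani: start from *wutilaiteg.
  rule 1: no change — wutilaiteg
  rule 2 (intervocalic voicing): wutilaiteg → wudilaideg
  rule 3 (glide loss): wudilaideg → udilaideg
  rule 4 (vowel merger): udilaideg → udelaedeg
  rule 5 (final devoicing): udelaedeg → udelaedek
  ⇒ Hapani udelaedek

udelaedek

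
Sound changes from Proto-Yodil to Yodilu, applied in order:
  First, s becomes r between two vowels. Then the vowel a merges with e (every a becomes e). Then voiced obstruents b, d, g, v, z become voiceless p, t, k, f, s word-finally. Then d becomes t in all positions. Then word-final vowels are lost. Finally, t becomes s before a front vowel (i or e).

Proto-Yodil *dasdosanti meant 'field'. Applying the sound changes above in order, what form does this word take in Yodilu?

Yodilu: *dasdosanti > dasdoranti > desdorenti > testorenti > testorent > sestorent  (by rhotacism, vowel merger, unconditioned shift, apocope, palatalisation)

sestorent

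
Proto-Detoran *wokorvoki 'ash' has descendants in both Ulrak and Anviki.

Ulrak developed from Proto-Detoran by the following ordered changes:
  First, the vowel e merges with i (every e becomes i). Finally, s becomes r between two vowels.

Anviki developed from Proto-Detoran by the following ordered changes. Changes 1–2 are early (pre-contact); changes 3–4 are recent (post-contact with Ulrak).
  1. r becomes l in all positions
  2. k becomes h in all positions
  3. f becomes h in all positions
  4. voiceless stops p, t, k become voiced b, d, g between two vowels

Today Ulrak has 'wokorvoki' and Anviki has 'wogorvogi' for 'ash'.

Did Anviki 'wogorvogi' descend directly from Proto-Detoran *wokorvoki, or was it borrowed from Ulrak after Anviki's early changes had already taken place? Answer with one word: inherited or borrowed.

If inherited, *wokorvoki would pass through all of Anviki's changes:
Anviki: start from *wokorvoki.
  rule 1 (unconditioned shift): wokorvoki → wokolvoki
  rule 2 (unconditioned shift): wokolvoki → woholvohi
  rule 3: no change — woholvohi
  rule 4: no change — woholvohi
  ⇒ Anviki woholvohi
If borrowed from Ulrak 'wokorvoki' after the early changes, it would undergo only the recent ones:
  rule 3 (unconditioned shift): no change (wokorvoki)
  rule 4 (intervocalic voicing): wokorvoki → wogorvogi
  ⇒ as a loan: wogorvogi
Anviki 'wogorvogi' matches the loan outcome 'wogorvogi', not the inherited 'woholvohi' — it skipped the early Anviki changes, so it was borrowed from Ulrak.

borrowed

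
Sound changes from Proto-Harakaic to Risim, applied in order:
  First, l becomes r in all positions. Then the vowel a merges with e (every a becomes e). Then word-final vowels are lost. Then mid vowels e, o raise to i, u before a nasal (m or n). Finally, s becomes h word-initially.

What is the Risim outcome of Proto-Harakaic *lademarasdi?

redimeresd

Risim: start from *lademarasdi.
  rule 1 (unconditioned shift): lademarasdi → rademarasdi
  rule 2 (vowel merger): rademarasdi → redemeresdi
  rule 3 (apocope): redemeresdi → redemeresd
  rule 4 (pre-nasal raising): redemeresd → redimeresd
  rule 5: no change — redimeresd
  ⇒ Risim redimeresd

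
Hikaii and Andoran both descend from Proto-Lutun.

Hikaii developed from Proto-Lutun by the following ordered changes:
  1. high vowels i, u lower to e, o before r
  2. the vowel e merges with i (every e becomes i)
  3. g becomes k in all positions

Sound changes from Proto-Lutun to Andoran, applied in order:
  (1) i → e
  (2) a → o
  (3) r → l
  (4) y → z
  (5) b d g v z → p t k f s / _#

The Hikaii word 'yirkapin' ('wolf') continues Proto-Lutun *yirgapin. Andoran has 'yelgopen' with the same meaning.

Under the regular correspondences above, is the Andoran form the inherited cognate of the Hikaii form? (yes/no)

Derive the expected Andoran reflex of *yirgapin:
Andoran: *yirgapin
  yirgapin → yergapen   [vowel merger]
  yergapen → yergopen   [vowel merger]
  yergopen → yelgopen   [unconditioned shift]
  yelgopen → zelgopen   [unconditioned shift]
  zelgopen (rule 5 does not apply)
  giving Andoran zelgopen.
The regular Andoran reflex would be 'zelgopen', but the attested form is 'yelgopen'. The correspondence is irregular, so they are not cognates (the Andoran form has a different source).

no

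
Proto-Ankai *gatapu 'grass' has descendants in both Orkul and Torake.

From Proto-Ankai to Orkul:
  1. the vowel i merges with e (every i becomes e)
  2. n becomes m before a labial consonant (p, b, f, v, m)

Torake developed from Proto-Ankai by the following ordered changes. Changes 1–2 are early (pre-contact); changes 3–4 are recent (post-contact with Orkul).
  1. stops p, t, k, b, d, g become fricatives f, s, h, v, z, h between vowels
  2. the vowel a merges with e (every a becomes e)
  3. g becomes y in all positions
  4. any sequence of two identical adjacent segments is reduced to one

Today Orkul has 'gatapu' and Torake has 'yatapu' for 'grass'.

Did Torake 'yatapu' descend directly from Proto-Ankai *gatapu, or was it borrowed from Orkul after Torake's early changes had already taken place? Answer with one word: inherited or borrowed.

borrowed

If inherited, *gatapu would pass through all of Torake's changes:
Torake: *gatapu
  gatapu → gasafu   [intervocalic lenition]
  gasafu → gesefu   [vowel merger]
  gesefu → yesefu   [unconditioned shift]
  yesefu (rule 4 does not apply)
  giving Torake yesefu.
If borrowed from Orkul 'gatapu' after the early changes, it would undergo only the recent ones:
  rule 3 (unconditioned shift): gatapu → yatapu
  rule 4 (degemination): no change (yatapu)
  ⇒ as a loan: yatapu
Torake 'yatapu' matches the loan outcome 'yatapu', not the inherited 'yesefu' — it skipped the early Torake changes, so it was borrowed from Orkul.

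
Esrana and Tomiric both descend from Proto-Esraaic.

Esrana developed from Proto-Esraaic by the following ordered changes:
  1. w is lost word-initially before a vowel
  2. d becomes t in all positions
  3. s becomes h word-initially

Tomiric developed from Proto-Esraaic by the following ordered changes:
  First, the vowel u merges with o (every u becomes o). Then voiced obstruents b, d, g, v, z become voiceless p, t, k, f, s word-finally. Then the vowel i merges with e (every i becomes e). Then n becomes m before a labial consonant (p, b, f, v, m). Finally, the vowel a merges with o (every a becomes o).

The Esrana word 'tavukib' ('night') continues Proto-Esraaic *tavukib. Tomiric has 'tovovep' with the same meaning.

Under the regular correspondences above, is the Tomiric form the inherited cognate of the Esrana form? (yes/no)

Derive the expected Tomiric reflex of *tavukib:
Tomiric: *tavukib > tavokib > tavokip > tavokep > tovokep  (by vowel merger, final devoicing, vowel merger, vowel merger)
The regular Tomiric reflex would be 'tovokep', but the attested form is 'tovovep'. The correspondence is irregular, so they are not cognates (the Tomiric form has a different source).

no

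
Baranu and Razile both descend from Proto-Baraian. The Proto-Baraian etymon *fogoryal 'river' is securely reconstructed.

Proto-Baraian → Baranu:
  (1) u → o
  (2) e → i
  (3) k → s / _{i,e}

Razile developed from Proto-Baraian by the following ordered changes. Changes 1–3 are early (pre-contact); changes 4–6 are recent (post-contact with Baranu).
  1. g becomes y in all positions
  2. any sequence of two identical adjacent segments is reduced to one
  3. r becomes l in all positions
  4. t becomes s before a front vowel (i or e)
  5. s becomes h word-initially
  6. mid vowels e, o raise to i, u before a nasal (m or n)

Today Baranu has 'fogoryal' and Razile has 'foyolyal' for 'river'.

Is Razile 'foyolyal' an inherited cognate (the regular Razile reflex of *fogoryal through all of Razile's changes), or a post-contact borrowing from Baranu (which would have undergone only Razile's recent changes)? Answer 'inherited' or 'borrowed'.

If inherited, *fogoryal would pass through all of Razile's changes:
Razile: *fogoryal > foyoryal > foyolyal  (by unconditioned shift, unconditioned shift)
If borrowed from Baranu 'fogoryal' after the early changes, it would undergo only the recent ones:
  rule 4 (palatalisation): no change (fogoryal)
  rule 5 (debuccalisation): no change (fogoryal)
  rule 6 (pre-nasal raising): no change (fogoryal)
  ⇒ as a loan: fogoryal
Razile 'foyolyal' matches the inherited outcome exactly, so it is an inherited cognate, not a loan.

inherited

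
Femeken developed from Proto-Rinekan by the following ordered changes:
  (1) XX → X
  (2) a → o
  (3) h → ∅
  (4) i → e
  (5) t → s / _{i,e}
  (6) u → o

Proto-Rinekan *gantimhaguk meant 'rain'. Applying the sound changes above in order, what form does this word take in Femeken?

gonsemogok

Femeken: *gantimhaguk
  gantimhaguk (rule 1 does not apply)
  gantimhaguk → gontimhoguk   [vowel merger]
  gontimhoguk → gontimoguk   [h-loss]
  gontimoguk → gontemoguk   [vowel merger]
  gontemoguk → gonsemoguk   [palatalisation]
  gonsemoguk → gonsemogok   [vowel merger]
  giving Femeken gonsemogok.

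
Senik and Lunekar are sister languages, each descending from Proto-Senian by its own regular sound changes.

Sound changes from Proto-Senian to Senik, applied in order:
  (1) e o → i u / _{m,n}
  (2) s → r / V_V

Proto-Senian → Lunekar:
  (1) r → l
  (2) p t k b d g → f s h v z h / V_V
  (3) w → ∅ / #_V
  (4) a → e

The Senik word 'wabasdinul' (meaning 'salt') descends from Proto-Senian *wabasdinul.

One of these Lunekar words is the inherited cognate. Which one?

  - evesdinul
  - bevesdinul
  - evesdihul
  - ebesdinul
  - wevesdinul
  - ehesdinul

Lunekar: start from *wabasdinul.
  rule 1: no change — wabasdinul
  rule 2 (intervocalic lenition): wabasdinul → wavasdinul
  rule 3 (glide loss): wavasdinul → avasdinul
  rule 4 (vowel merger): avasdinul → evesdinul
  ⇒ Lunekar evesdinul
Among the options, 'evesdinul' alone shows every Lunekar change applied in order.

evesdinul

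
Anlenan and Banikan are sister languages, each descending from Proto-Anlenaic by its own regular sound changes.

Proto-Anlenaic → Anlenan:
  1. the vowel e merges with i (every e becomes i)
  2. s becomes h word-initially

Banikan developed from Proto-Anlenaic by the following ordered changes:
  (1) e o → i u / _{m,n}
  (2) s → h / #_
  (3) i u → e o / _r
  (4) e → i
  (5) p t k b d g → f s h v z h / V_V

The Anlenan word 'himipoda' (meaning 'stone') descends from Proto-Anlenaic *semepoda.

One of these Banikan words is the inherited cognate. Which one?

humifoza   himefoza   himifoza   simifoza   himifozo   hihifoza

himifoza

Banikan: start from *semepoda.
  rule 1 (pre-nasal raising): semepoda → simepoda
  rule 2 (debuccalisation): simepoda → himepoda
  rule 3: no change — himepoda
  rule 4 (vowel merger): himepoda → himipoda
  rule 5 (intervocalic lenition): himipoda → himifoza
  ⇒ Banikan himifoza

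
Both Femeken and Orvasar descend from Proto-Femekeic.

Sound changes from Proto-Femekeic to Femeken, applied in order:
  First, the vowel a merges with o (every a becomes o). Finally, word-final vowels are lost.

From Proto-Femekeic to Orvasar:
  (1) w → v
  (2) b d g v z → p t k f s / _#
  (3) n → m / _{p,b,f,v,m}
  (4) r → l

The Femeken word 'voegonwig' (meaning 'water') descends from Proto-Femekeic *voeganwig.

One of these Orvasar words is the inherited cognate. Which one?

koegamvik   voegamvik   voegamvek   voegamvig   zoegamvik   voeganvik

Orvasar: start from *voeganwig.
  rule 1 (unconditioned shift): voeganwig → voeganvig
  rule 2 (final devoicing): voeganvig → voeganvik
  rule 3 (nasal place assimilation): voeganvik → voegamvik
  rule 4: no change — voegamvik
  ⇒ Orvasar voegamvik

voegamvik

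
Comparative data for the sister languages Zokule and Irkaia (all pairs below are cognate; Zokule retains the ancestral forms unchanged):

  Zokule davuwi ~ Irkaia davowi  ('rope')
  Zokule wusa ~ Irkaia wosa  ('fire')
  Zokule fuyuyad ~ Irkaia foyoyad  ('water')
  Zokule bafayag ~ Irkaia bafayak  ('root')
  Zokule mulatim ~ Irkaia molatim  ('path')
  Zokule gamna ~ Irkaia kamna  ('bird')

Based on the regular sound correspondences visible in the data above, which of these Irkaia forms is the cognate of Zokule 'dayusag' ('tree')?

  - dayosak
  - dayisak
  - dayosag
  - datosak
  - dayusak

dayosak

davuwi ~ davowi, wusa ~ wosa — Zokule u corresponds to Irkaia o after a consonant, before a consonant other than r, m, n, p, b, f, v.
bafayag ~ bafayak — Zokule g corresponds to Irkaia k word-finally.
Applying these to Zokule 'dayusag':
  dayusag → dayosag   (u→o after a consonant, before a consonant other than r, m, n, p, b, f, v)
  dayosag → dayosak   (g→k word-finally)
So the Irkaia cognate is 'dayosak'.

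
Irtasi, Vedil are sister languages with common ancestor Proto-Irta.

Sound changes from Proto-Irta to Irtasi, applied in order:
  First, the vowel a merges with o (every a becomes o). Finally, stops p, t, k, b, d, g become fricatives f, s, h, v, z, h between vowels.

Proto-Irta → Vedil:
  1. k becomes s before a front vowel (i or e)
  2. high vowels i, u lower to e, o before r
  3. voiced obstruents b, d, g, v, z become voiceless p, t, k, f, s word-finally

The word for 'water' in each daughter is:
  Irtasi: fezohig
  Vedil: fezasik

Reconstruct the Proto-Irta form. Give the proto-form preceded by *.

Position 4: Irtasi has o, Vedil has a. Vedil preserves a here (none of its changes turn any other segment into a), so the proto-segment is *a.
Position 5: Irtasi has h, Vedil has s. Taking the neighbouring segments as reconstructed: Irtasi h could go back to *k or *g or *h; Vedil s could go back to *k or *s — the one source consistent with every daughter is *k.
Position 7: Irtasi has g, Vedil has k. Irtasi preserves g here (none of its changes turn any other segment into g), so the proto-segment is *g.
Verify the candidate proto-form against each daughter:
Irtasi: *fezakig
  fezakig → fezokig   [vowel merger]
  fezokig → fezohig   [intervocalic lenition]
  giving Irtasi fezohig.
Vedil: *fezakig
  fezakig → fezasig   [palatalisation]
  fezasig (rule 2 does not apply)
  fezasig → fezasik   [final devoicing]
  giving Vedil fezasik.
*fezakig is the unique common source.

*fezakig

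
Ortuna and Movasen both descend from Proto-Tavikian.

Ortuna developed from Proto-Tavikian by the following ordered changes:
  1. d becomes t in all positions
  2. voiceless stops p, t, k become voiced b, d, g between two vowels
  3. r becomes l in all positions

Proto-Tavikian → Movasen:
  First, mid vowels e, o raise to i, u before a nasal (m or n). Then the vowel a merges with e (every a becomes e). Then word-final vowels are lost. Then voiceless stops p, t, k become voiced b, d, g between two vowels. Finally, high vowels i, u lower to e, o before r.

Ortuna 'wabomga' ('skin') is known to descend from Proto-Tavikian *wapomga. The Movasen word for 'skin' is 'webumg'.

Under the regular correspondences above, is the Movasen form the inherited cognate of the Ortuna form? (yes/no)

yes

Derive the expected Movasen reflex of *wapomga:
Movasen: *wapomga > wapumga > wepumge > wepumg > webumg  (by pre-nasal raising, vowel merger, apocope, intervocalic voicing)
Movasen 'webumg' matches the regular reflex exactly, so the pair is cognate.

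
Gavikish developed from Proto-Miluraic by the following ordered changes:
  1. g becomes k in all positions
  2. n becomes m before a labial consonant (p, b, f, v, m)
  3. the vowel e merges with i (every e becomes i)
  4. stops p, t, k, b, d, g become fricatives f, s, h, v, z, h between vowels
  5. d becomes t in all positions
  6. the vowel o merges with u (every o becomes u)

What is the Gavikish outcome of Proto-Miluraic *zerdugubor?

Gavikish: start from *zerdugubor.
  rule 1 (unconditioned shift): zerdugubor → zerdukubor
  rule 2: no change — zerdukubor
  rule 3 (vowel merger): zerdukubor → zirdukubor
  rule 4 (intervocalic lenition): zirdukubor → zirduhuvor
  rule 5 (unconditioned shift): zirduhuvor → zirtuhuvor
  rule 6 (vowel merger): zirtuhuvor → zirtuhuvur
  ⇒ Gavikish zirtuhuvur

zirtuhuvur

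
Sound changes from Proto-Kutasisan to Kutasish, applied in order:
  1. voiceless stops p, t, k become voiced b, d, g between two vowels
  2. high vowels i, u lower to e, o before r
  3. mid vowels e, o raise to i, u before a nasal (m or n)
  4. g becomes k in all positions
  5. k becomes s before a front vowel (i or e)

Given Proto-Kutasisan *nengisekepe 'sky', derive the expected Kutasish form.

Kutasish: *nengisekepe
  nengisekepe → nengisegebe   [intervocalic voicing]
  nengisegebe (rule 2 does not apply)
  nengisegebe → ningisegebe   [pre-nasal raising]
  ningisegebe → ninkisekebe   [unconditioned shift]
  ninkisekebe → ninsisesebe   [palatalisation]
  giving Kutasish ninsisesebe.

ninsisesebe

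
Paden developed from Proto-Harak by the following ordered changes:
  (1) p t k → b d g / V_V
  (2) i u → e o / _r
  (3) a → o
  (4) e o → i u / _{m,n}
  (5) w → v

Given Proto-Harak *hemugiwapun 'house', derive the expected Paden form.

Paden: *hemugiwapun
  hemugiwapun → hemugiwabun   [intervocalic voicing]
  hemugiwabun (rule 2 does not apply)
  hemugiwabun → hemugiwobun   [vowel merger]
  hemugiwobun → himugiwobun   [pre-nasal raising]
  himugiwobun → himugivobun   [unconditioned shift]
  giving Paden himugivobun.

himugivobun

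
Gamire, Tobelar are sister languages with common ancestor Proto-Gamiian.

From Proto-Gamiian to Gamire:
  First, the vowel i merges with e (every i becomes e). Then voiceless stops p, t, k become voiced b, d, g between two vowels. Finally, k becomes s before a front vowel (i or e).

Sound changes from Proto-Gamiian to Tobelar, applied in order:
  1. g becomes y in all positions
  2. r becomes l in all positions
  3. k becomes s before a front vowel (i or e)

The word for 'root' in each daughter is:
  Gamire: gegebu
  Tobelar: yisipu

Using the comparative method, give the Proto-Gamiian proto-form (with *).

Position 5: Gamire has b, Tobelar has p. Tobelar preserves p here (none of its changes turn any other segment into p), so the proto-segment is *p.
Position 4: Gamire has e, Tobelar has i. Tobelar preserves i here (none of its changes turn any other segment into i), so the proto-segment is *i.
Position 2: Gamire has e, Tobelar has i. Tobelar preserves i here (none of its changes turn any other segment into i), so the proto-segment is *i.
This points to *gikipu. Verify forward in each daughter:
Gamire: *gikipu
  gikipu → gekepu   [vowel merger]
  gekepu → gegebu   [intervocalic voicing]
  gegebu (rule 3 does not apply)
  giving Gamire gegebu.
Tobelar: *gikipu
  gikipu → yikipu   [unconditioned shift]
  yikipu (rule 2 does not apply)
  yikipu → yisipu   [palatalisation]
  giving Tobelar yisipu.
Only *gikipu yields all of Gamire gegebu, Tobelar yisipu.

*gikipu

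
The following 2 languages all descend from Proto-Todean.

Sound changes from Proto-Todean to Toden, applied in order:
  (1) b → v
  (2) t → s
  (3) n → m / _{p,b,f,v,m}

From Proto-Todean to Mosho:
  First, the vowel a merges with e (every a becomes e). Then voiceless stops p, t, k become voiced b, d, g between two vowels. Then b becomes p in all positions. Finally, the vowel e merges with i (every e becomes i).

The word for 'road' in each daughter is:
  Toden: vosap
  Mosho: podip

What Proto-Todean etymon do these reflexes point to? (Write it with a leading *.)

*botap

Position 3: Toden has s, Mosho has d. Taking the neighbouring segments as reconstructed: Toden s could go back to *t or *s; Mosho d could go back to *t or *d — the one source consistent with every daughter is *t.
Position 1: Toden has v, Mosho has p. Taking the neighbouring segments as reconstructed: Toden v could go back to *b or *v; Mosho p could go back to *p or *b — the one source consistent with every daughter is *b.
Position 4: Toden has a, Mosho has i. Toden preserves a here (none of its changes turn any other segment into a), so the proto-segment is *a.
The remaining positions agree across the daughters. Check the candidate against every language:
Toden: *botap > votap > vosap  (by unconditioned shift, unconditioned shift)
Mosho: *botap > botep > bodep > podep > podip  (by vowel merger, intervocalic voicing, unconditioned shift, vowel merger)
*botap is the unique common source.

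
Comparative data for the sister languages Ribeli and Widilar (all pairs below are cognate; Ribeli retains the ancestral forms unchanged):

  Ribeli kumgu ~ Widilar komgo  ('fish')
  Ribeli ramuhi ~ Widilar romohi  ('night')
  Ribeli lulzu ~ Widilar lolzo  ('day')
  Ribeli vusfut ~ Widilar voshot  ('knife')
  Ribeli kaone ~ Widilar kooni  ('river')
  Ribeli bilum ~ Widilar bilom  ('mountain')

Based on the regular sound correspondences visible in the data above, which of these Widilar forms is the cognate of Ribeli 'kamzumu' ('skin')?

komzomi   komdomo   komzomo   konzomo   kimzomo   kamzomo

komzomo

ramuhi ~ romohi — Ribeli a corresponds to Widilar o after a consonant, before a nasal.
kumgu ~ komgo, bilum ~ bilom — Ribeli u corresponds to Widilar o after a consonant, before a nasal.
kumgu ~ komgo, lulzu ~ lolzo — Ribeli u corresponds to Widilar o word-finally.
Applying these to Ribeli 'kamzumu':
  kamzumu → komzumu   (a→o after a consonant, before a nasal)
  komzumu → komzomu   (u→o after a consonant, before a nasal)
  komzomu → komzomo   (u→o word-finally)
So the Widilar cognate is 'komzomo'.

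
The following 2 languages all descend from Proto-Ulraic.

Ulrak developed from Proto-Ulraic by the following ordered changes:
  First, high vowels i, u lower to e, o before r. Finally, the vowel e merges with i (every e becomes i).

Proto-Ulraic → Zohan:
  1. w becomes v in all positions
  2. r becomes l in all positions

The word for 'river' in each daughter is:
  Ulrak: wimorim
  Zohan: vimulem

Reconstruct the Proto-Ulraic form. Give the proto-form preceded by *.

*wimurem

Position 5: Ulrak has r, Zohan has l. Ulrak preserves r here (none of its changes turn any other segment into r), so the proto-segment is *r.
Position 4: Ulrak has o, Zohan has u. Zohan preserves u here (none of its changes turn any other segment into u), so the proto-segment is *u.
Verify the candidate proto-form against each daughter:
Ulrak: *wimurem
  wimurem → wimorem   [pre-rhotic lowering]
  wimorem → wimorim   [vowel merger]
  giving Ulrak wimorim.
Zohan: *wimurem
  wimurem → vimurem   [unconditioned shift]
  vimurem → vimulem   [unconditioned shift]
  giving Zohan vimulem.
No other proto-form is consistent with every reflex, so the reconstruction is *wimurem.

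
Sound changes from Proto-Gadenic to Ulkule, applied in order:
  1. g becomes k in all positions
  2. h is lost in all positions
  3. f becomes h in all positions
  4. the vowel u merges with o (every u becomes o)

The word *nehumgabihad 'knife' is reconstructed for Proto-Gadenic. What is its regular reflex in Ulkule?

Ulkule: *nehumgabihad
  nehumgabihad → nehumkabihad   [unconditioned shift]
  nehumkabihad → neumkabiad   [h-loss]
  neumkabiad (rule 3 does not apply)
  neumkabiad → neomkabiad   [vowel merger]
  giving Ulkule neomkabiad.

neomkabiad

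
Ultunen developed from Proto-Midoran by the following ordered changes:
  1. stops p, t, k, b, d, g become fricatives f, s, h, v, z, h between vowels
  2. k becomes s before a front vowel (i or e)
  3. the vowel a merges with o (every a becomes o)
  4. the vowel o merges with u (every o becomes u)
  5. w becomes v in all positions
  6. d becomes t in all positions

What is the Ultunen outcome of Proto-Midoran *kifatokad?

Ultunen: *kifatokad > kifasohad > sifasohad > sifosohod > sifusuhud > sifusuhut  (by intervocalic lenition, palatalisation, vowel merger, vowel merger, unconditioned shift)

sifusuhut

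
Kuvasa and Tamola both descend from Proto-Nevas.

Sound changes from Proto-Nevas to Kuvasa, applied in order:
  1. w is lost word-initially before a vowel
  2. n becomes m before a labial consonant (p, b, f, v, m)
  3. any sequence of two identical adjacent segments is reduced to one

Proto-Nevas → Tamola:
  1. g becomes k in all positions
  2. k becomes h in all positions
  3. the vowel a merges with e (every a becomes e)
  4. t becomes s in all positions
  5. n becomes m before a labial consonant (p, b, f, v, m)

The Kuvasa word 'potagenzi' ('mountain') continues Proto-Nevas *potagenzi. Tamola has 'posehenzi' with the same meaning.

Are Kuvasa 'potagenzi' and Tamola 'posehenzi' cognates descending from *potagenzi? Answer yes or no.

yes

Derive the expected Tamola reflex of *potagenzi:
Tamola: start from *potagenzi.
  rule 1 (unconditioned shift): potagenzi → potakenzi
  rule 2 (unconditioned shift): potakenzi → potahenzi
  rule 3 (vowel merger): potahenzi → potehenzi
  rule 4 (unconditioned shift): potehenzi → posehenzi
  rule 5: no change — posehenzi
  ⇒ Tamola posehenzi
Tamola 'posehenzi' matches the regular reflex exactly, so the pair is cognate.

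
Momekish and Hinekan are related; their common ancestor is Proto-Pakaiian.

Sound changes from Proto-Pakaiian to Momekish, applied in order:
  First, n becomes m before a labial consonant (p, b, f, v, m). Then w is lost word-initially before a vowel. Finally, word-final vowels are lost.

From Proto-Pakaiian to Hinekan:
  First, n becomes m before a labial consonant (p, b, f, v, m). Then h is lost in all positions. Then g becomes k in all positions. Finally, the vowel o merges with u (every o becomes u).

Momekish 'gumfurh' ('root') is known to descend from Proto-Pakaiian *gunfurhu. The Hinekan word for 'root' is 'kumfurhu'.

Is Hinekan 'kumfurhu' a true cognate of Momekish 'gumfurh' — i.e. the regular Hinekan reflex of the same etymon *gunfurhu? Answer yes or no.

Derive the expected Hinekan reflex of *gunfurhu:
Hinekan: *gunfurhu
  gunfurhu → gumfurhu   [nasal place assimilation]
  gumfurhu → gumfuru   [h-loss]
  gumfuru → kumfuru   [unconditioned shift]
  kumfuru (rule 4 does not apply)
  giving Hinekan kumfuru.
The regular Hinekan reflex would be 'kumfuru', but the attested form is 'kumfurhu'. The correspondence is irregular, so they are not cognates (the Hinekan form has a different source).

no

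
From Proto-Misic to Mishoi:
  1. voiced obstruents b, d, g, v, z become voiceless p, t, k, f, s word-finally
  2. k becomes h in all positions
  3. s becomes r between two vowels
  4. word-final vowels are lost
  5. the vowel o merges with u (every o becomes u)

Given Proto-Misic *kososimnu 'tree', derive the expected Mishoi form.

Mishoi: start from *kososimnu.
  rule 1: no change — kososimnu
  rule 2 (unconditioned shift): kososimnu → hososimnu
  rule 3 (rhotacism): hososimnu → hororimnu
  rule 4 (apocope): hororimnu → hororimn
  rule 5 (vowel merger): hororimn → hururimn
  ⇒ Mishoi hururimn

hururimn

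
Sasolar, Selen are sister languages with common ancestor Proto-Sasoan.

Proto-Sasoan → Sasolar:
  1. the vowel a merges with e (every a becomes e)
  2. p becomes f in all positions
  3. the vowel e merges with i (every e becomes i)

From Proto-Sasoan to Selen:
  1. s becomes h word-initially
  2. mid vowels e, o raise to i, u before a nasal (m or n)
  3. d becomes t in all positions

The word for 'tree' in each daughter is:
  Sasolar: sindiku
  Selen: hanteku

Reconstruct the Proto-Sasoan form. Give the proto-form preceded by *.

Position 1: Sasolar has s, Selen has h. Sasolar preserves s here (none of its changes turn any other segment into s), so the proto-segment is *s.
Position 4: Sasolar has d, Selen has t. Sasolar preserves d here (none of its changes turn any other segment into d), so the proto-segment is *d.
Verify the candidate proto-form against each daughter:
Sasolar: start from *sandeku.
  rule 1 (vowel merger): sandeku → sendeku
  rule 2: no change — sendeku
  rule 3 (vowel merger): sendeku → sindiku
  ⇒ Sasolar sindiku
Selen: *sandeku > handeku > hanteku  (by debuccalisation, unconditioned shift)
No other proto-form is consistent with every reflex, so the reconstruction is *sandeku.

*sandeku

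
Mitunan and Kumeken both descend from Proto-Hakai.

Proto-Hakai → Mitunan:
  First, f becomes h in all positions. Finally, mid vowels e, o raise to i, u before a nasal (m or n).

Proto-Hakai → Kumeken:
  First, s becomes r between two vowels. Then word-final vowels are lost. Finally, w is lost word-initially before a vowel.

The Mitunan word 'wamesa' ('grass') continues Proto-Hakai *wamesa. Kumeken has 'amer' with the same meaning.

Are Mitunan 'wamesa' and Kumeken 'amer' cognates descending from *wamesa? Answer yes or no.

yes

Derive the expected Kumeken reflex of *wamesa:
Kumeken: start from *wamesa.
  rule 1 (rhotacism): wamesa → wamera
  rule 2 (apocope): wamera → wamer
  rule 3 (glide loss): wamer → amer
  ⇒ Kumeken amer
Kumeken 'amer' matches the regular reflex exactly, so the pair is cognate.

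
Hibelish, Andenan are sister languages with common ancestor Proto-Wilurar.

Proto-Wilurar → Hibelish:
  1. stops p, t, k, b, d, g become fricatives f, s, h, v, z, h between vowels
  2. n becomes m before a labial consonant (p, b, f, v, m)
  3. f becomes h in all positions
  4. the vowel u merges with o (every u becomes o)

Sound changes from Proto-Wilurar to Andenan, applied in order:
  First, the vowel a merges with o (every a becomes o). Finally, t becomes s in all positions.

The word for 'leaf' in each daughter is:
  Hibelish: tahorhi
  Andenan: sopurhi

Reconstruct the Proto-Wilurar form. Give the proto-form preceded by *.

Position 1: Hibelish has t, Andenan has s. Hibelish preserves t here (none of its changes turn any other segment into t), so the proto-segment is *t.
Position 2: Hibelish has a, Andenan has o. Hibelish preserves a here (none of its changes turn any other segment into a), so the proto-segment is *a.
Position 4: Hibelish has o, Andenan has u. Andenan preserves u here (none of its changes turn any other segment into u), so the proto-segment is *u.
Continuing position by position gives *tapurhi; check it forward:
Hibelish: *tapurhi
  tapurhi → tafurhi   [intervocalic lenition]
  tafurhi (rule 2 does not apply)
  tafurhi → tahurhi   [unconditioned shift]
  tahurhi → tahorhi   [vowel merger]
  giving Hibelish tahorhi.
Andenan: start from *tapurhi.
  rule 1 (vowel merger): tapurhi → topurhi
  rule 2 (unconditioned shift): topurhi → sopurhi
  ⇒ Andenan sopurhi
*tapurhi is the unique common source.

*tapurhi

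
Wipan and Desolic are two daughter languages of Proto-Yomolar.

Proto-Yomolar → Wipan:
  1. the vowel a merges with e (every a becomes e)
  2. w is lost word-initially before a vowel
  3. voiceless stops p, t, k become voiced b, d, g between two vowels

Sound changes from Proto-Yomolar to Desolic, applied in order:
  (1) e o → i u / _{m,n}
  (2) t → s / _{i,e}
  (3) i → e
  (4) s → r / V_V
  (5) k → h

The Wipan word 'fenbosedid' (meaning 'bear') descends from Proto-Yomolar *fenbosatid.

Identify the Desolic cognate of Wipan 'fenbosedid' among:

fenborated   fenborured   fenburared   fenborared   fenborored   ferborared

fenborared

Desolic: start from *fenbosatid.
  rule 1 (pre-nasal raising): fenbosatid → finbosatid
  rule 2 (palatalisation): finbosatid → finbosasid
  rule 3 (vowel merger): finbosasid → fenbosased
  rule 4 (rhotacism): fenbosased → fenborared
  rule 5: no change — fenborared
  ⇒ Desolic fenborared
The other candidates each miss or misapply at least one Desolic change.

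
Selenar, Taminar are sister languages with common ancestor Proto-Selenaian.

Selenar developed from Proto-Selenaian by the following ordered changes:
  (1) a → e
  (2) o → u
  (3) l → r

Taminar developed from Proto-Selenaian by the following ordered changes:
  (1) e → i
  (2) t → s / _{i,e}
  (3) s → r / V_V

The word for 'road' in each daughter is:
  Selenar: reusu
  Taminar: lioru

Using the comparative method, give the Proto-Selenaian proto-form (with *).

*leosu

Position 1: Selenar has r, Taminar has l. Taminar preserves l here (none of its changes turn any other segment into l), so the proto-segment is *l.
Position 4: Selenar has s, Taminar has r. Selenar preserves s here (none of its changes turn any other segment into s), so the proto-segment is *s.
This points to *leosu. Verify forward in each daughter:
Selenar: *leosu > leusu > reusu  (by vowel merger, unconditioned shift)
Taminar: *leosu
  leosu → liosu   [vowel merger]
  liosu (rule 2 does not apply)
  liosu → lioru   [rhotacism]
  giving Taminar lioru.
Only *leosu yields all of Selenar reusu, Taminar lioru.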